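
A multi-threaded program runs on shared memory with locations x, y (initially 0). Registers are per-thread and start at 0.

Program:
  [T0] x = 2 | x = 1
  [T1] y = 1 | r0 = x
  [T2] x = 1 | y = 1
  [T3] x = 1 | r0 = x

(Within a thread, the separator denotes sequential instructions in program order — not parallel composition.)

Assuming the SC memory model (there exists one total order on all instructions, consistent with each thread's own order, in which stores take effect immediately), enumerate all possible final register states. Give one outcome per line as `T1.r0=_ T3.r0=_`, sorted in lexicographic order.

outcome vector order: (T1.r0,T3.r0)
|SC outcomes| = 6

T1.r0=0 T3.r0=1
T1.r0=0 T3.r0=2
T1.r0=1 T3.r0=1
T1.r0=1 T3.r0=2
T1.r0=2 T3.r0=1
T1.r0=2 T3.r0=2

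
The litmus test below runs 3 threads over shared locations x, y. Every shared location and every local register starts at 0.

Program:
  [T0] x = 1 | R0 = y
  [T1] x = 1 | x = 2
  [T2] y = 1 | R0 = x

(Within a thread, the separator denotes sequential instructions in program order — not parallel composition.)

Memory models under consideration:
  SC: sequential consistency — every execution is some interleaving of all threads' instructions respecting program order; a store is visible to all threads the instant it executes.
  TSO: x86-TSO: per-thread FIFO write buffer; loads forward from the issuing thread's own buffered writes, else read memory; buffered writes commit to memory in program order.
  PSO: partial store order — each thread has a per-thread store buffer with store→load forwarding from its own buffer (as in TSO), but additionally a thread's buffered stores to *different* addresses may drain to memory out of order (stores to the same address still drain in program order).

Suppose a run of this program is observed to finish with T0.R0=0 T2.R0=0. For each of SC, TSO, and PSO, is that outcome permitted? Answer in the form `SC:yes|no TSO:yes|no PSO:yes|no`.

outcome vector order: (T0.R0,T2.R0)
[SC] allowed = {0/1, 0/2, 1/0, 1/1, 1/2}
[TSO] allowed = {0/0, 0/1, 0/2, 1/0, 1/1, 1/2}
[PSO] allowed = {0/0, 0/1, 0/2, 1/0, 1/1, 1/2}
target 0/0 ∈ {TSO,PSO}

SC:no TSO:yes PSO:yes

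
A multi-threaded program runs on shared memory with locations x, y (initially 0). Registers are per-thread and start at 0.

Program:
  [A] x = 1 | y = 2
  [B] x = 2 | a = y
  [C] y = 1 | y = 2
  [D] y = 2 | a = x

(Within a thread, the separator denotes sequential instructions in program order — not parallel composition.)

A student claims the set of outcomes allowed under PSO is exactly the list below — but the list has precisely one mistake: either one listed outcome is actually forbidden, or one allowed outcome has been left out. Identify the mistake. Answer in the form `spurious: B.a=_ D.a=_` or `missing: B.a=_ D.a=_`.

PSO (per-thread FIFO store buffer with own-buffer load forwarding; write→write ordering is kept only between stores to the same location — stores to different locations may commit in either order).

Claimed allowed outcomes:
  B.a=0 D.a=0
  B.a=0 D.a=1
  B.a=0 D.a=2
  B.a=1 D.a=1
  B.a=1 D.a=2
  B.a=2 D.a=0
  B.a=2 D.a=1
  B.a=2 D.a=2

missing: B.a=1 D.a=0

outcome vector order: (B.a,D.a)
under PSO → 00; 01; 02; 10; 11; 12; 20; 21; 22
PSO∖claimed = {10}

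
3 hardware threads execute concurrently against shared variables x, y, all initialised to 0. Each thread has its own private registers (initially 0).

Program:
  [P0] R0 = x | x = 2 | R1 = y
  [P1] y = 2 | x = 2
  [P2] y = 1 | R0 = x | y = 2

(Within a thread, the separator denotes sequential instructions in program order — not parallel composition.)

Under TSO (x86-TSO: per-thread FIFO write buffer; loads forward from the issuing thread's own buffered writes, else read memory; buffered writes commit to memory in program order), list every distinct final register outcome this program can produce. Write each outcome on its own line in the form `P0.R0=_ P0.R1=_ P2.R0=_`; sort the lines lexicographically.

P0.R0=0 P0.R1=0 P2.R0=0
P0.R0=0 P0.R1=0 P2.R0=2
P0.R0=0 P0.R1=1 P2.R0=0
P0.R0=0 P0.R1=1 P2.R0=2
P0.R0=0 P0.R1=2 P2.R0=0
P0.R0=0 P0.R1=2 P2.R0=2
P0.R0=2 P0.R1=1 P2.R0=0
P0.R0=2 P0.R1=1 P2.R0=2
P0.R0=2 P0.R1=2 P2.R0=0
P0.R0=2 P0.R1=2 P2.R0=2

outcome vector order: (P0.R0,P0.R1,P2.R0)
|TSO outcomes| = 10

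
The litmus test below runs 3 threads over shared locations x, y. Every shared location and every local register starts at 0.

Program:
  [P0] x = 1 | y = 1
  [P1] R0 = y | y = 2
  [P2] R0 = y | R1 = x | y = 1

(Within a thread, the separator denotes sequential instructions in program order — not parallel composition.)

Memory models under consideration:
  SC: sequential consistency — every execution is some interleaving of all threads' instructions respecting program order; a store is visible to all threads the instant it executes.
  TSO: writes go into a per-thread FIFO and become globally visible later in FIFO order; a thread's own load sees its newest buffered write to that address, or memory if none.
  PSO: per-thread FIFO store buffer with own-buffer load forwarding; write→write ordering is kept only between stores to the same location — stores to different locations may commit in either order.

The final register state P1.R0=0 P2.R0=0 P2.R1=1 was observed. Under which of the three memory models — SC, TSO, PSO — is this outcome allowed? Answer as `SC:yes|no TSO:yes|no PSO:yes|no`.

outcome vector order: (P1.R0,P2.R0,P2.R1)
SC: 9 outcomes — {0/0/0 0/0/1 0/1/1 0/2/0 0/2/1 1/0/0 1/0/1 1/1/1 1/2/1}
TSO: 9 outcomes — {0/0/0 0/0/1 0/1/1 0/2/0 0/2/1 1/0/0 1/0/1 1/1/1 1/2/1}
PSO: 12 outcomes — {0/0/0 0/0/1 0/1/0 0/1/1 0/2/0 0/2/1 1/0/0 1/0/1 1/1/0 1/1/1 1/2/0 1/2/1}
target 0/0/1 ∈ {SC,TSO,PSO}

SC:yes TSO:yes PSO:yes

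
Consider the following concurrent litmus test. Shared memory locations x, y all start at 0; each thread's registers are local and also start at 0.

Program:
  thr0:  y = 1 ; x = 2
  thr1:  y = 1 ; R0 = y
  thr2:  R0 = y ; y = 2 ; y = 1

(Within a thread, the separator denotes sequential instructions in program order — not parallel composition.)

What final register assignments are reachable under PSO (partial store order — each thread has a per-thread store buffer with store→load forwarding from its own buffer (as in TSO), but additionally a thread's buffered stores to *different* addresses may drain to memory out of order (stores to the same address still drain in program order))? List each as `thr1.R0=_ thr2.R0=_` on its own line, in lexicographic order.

thr1.R0=1 thr2.R0=0
thr1.R0=1 thr2.R0=1
thr1.R0=2 thr2.R0=0
thr1.R0=2 thr2.R0=1

outcome vector order: (thr1.R0,thr2.R0)
|PSO outcomes| = 4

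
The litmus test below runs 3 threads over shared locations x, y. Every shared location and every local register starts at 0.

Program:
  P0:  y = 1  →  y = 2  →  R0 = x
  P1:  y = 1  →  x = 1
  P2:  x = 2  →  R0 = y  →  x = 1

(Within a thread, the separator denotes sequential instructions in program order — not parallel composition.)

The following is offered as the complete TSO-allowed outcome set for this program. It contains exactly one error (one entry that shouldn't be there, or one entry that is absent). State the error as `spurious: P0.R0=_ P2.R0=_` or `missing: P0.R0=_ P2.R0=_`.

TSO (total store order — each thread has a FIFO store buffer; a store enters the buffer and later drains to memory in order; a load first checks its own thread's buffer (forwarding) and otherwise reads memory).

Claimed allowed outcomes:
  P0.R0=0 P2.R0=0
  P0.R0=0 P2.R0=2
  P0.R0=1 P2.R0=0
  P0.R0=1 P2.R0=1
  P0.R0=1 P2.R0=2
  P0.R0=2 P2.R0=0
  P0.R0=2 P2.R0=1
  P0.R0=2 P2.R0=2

missing: P0.R0=0 P2.R0=1

outcome vector order: (P0.R0,P2.R0)
under TSO → (0,0), (0,1), (0,2), (1,0), (1,1), (1,2), (2,0), (2,1), (2,2)
TSO∖claimed = {(0,1)}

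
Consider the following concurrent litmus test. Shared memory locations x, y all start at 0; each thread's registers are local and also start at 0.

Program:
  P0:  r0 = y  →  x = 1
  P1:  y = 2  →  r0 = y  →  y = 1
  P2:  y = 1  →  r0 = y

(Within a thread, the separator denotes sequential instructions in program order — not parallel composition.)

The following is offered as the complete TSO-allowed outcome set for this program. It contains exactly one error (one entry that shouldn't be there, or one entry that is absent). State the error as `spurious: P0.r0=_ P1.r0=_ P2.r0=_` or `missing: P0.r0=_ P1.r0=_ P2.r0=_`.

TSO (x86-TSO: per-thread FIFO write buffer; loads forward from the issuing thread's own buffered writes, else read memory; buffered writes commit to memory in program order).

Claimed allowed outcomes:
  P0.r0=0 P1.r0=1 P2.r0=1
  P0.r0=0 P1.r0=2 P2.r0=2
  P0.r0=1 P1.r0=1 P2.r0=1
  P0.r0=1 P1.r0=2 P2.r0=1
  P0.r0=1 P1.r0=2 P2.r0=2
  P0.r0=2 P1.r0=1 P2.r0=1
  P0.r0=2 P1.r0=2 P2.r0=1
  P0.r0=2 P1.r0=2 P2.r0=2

missing: P0.r0=0 P1.r0=2 P2.r0=1

outcome vector order: (P0.r0,P1.r0,P2.r0)
TSO: 9 outcomes — {<0 1 1> <0 2 1> <0 2 2> <1 1 1> <1 2 1> <1 2 2> <2 1 1> <2 2 1> <2 2 2>}
TSO∖claimed = {<0 2 1>}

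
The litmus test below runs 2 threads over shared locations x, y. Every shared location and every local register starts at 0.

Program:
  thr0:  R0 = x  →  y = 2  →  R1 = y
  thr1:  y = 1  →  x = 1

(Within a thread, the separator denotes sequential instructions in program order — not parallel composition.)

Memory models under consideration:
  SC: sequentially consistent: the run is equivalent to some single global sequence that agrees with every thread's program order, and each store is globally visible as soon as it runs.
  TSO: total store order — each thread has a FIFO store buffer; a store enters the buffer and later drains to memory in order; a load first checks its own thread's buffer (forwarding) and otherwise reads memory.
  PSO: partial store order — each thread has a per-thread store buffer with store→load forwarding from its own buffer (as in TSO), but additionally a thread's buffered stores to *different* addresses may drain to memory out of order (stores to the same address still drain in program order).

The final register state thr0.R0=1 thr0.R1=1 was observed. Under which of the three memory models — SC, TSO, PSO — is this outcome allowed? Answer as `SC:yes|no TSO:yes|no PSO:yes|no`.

SC:no TSO:no PSO:yes

outcome vector order: (thr0.R0,thr0.R1)
under SC → 01 02 12
under TSO → 01 02 12
under PSO → 01 02 11 12
target 11 ∈ {PSO}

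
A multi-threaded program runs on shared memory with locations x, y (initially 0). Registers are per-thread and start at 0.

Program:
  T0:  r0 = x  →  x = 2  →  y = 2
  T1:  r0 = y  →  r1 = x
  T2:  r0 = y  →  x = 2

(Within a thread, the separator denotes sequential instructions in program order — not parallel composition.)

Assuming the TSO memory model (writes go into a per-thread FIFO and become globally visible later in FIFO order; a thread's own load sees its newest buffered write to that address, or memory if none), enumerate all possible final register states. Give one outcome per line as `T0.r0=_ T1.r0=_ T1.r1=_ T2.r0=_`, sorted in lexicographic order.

T0.r0=0 T1.r0=0 T1.r1=0 T2.r0=0
T0.r0=0 T1.r0=0 T1.r1=0 T2.r0=2
T0.r0=0 T1.r0=0 T1.r1=2 T2.r0=0
T0.r0=0 T1.r0=0 T1.r1=2 T2.r0=2
T0.r0=0 T1.r0=2 T1.r1=2 T2.r0=0
T0.r0=0 T1.r0=2 T1.r1=2 T2.r0=2
T0.r0=2 T1.r0=0 T1.r1=0 T2.r0=0
T0.r0=2 T1.r0=0 T1.r1=2 T2.r0=0
T0.r0=2 T1.r0=2 T1.r1=2 T2.r0=0

outcome vector order: (T0.r0,T1.r0,T1.r1,T2.r0)
|TSO outcomes| = 9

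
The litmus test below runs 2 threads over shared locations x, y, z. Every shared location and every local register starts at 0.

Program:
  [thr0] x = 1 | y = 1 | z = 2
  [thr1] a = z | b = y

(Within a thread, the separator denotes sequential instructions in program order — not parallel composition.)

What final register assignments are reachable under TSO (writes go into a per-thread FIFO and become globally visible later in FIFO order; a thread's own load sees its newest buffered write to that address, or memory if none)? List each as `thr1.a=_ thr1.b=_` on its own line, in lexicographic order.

thr1.a=0 thr1.b=0
thr1.a=0 thr1.b=1
thr1.a=2 thr1.b=1

outcome vector order: (thr1.a,thr1.b)
|TSO outcomes| = 3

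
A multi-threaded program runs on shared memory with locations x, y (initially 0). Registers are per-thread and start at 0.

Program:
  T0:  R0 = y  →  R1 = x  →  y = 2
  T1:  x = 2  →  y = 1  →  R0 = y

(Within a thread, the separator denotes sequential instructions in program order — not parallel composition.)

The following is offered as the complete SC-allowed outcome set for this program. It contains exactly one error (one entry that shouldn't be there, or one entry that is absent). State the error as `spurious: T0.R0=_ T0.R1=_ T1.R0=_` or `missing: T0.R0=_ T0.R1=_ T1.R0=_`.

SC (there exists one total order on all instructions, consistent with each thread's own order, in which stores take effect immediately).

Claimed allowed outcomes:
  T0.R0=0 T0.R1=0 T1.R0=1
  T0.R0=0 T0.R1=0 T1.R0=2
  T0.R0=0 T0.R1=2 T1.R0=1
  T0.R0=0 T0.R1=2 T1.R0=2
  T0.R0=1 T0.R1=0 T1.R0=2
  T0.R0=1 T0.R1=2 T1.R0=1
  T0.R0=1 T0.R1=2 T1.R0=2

outcome vector order: (T0.R0,T0.R1,T1.R0)
[SC] allowed = {001, 002, 021, 022, 121, 122}
claimed∖SC = {102}

spurious: T0.R0=1 T0.R1=0 T1.R0=2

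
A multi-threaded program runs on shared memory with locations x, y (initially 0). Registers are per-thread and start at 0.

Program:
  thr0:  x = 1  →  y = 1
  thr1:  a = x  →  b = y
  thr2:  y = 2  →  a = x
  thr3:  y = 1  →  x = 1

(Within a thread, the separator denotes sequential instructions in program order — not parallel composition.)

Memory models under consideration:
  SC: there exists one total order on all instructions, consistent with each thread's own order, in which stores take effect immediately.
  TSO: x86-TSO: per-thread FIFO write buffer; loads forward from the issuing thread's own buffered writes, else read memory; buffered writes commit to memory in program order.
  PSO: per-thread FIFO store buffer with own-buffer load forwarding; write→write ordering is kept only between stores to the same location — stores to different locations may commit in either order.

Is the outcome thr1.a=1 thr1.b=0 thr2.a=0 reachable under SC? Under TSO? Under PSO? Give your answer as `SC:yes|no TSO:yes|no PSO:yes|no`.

outcome vector order: (thr1.a,thr1.b,thr2.a)
SC (11): 0/0/0 0/0/1 0/1/0 0/1/1 0/2/0 0/2/1 1/0/1 1/1/0 1/1/1 1/2/0 1/2/1
TSO (12): 0/0/0 0/0/1 0/1/0 0/1/1 0/2/0 0/2/1 1/0/0 1/0/1 1/1/0 1/1/1 1/2/0 1/2/1
PSO (12): 0/0/0 0/0/1 0/1/0 0/1/1 0/2/0 0/2/1 1/0/0 1/0/1 1/1/0 1/1/1 1/2/0 1/2/1
target 1/0/0 ∈ {TSO,PSO}

SC:no TSO:yes PSO:yes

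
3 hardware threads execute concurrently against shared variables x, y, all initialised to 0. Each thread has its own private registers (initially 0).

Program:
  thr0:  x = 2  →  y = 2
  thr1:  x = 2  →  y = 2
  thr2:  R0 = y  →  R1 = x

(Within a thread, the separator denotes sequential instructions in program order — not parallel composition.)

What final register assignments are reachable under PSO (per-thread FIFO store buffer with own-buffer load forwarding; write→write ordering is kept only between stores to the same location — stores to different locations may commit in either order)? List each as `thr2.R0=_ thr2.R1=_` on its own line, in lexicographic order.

outcome vector order: (thr2.R0,thr2.R1)
|PSO outcomes| = 4

thr2.R0=0 thr2.R1=0
thr2.R0=0 thr2.R1=2
thr2.R0=2 thr2.R1=0
thr2.R0=2 thr2.R1=2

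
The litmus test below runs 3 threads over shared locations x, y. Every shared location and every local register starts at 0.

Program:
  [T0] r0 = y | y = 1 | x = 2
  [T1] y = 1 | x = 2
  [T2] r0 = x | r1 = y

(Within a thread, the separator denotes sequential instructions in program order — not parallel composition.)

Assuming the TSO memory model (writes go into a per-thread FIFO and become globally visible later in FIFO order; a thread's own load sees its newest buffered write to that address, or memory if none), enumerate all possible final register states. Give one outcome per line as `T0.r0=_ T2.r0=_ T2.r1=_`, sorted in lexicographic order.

T0.r0=0 T2.r0=0 T2.r1=0
T0.r0=0 T2.r0=0 T2.r1=1
T0.r0=0 T2.r0=2 T2.r1=1
T0.r0=1 T2.r0=0 T2.r1=0
T0.r0=1 T2.r0=0 T2.r1=1
T0.r0=1 T2.r0=2 T2.r1=1

outcome vector order: (T0.r0,T2.r0,T2.r1)
|TSO outcomes| = 6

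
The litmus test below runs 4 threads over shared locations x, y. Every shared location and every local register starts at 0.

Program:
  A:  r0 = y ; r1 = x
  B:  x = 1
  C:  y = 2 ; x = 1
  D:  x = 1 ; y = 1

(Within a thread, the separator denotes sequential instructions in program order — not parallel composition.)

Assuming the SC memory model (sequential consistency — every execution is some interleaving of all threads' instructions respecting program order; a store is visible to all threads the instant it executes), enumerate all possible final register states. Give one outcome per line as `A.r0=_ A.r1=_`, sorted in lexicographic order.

outcome vector order: (A.r0,A.r1)
|SC outcomes| = 5

A.r0=0 A.r1=0
A.r0=0 A.r1=1
A.r0=1 A.r1=1
A.r0=2 A.r1=0
A.r0=2 A.r1=1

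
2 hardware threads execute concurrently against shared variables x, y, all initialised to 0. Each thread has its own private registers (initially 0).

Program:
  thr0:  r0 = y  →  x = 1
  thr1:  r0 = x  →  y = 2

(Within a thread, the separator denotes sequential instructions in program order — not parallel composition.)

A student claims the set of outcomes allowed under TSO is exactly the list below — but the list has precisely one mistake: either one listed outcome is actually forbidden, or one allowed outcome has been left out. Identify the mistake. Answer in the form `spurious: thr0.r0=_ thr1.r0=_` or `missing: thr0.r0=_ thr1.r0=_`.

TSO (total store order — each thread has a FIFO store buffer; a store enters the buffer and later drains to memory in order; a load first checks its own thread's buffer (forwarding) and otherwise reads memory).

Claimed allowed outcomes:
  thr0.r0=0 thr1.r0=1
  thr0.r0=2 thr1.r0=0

outcome vector order: (thr0.r0,thr1.r0)
TSO: 3 outcomes — {<0 0>, <0 1>, <2 0>}
TSO∖claimed = {<0 0>}

missing: thr0.r0=0 thr1.r0=0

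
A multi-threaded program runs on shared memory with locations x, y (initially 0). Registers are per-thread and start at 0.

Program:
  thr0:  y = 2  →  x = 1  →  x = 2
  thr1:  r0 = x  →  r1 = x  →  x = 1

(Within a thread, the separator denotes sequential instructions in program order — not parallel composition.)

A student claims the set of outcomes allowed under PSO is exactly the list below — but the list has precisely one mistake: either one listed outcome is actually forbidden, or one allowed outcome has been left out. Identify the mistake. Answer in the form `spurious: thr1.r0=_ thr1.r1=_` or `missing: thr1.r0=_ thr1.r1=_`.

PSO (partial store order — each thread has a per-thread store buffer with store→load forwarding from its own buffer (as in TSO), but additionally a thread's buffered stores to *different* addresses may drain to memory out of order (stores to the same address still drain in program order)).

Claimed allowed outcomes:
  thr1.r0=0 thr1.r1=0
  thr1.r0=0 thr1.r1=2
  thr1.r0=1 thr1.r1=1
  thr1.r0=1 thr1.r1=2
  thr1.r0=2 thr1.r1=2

outcome vector order: (thr1.r0,thr1.r1)
PSO: 6 outcomes — {(0,0); (0,1); (0,2); (1,1); (1,2); (2,2)}
PSO∖claimed = {(0,1)}

missing: thr1.r0=0 thr1.r1=1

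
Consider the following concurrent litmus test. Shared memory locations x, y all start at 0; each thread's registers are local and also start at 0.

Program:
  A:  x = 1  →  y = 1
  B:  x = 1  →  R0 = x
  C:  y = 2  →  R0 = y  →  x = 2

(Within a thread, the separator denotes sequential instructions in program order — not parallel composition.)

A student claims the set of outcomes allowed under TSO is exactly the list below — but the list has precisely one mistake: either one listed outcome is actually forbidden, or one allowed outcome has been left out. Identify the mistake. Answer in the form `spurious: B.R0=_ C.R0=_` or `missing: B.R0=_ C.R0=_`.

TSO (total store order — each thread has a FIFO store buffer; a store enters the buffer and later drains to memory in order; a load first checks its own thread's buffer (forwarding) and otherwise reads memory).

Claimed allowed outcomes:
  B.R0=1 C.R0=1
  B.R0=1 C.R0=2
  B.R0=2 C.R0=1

missing: B.R0=2 C.R0=2

outcome vector order: (B.R0,C.R0)
TSO (4): 1/1, 1/2, 2/1, 2/2
TSO∖claimed = {2/2}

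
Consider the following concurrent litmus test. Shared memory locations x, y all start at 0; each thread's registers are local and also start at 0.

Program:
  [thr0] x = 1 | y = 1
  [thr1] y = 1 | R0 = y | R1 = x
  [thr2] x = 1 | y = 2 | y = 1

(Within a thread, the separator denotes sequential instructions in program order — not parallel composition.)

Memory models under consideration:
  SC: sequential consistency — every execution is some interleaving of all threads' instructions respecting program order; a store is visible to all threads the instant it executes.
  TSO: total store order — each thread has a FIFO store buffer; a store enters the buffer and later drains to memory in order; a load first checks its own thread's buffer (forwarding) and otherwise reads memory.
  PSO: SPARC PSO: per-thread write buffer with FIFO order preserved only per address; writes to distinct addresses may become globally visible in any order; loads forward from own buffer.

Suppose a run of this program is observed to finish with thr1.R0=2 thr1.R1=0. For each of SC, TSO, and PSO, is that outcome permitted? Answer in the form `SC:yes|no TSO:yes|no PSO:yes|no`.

SC:no TSO:no PSO:yes

outcome vector order: (thr1.R0,thr1.R1)
under SC → 10; 11; 21
under TSO → 10; 11; 21
under PSO → 10; 11; 20; 21
target 20 ∈ {PSO}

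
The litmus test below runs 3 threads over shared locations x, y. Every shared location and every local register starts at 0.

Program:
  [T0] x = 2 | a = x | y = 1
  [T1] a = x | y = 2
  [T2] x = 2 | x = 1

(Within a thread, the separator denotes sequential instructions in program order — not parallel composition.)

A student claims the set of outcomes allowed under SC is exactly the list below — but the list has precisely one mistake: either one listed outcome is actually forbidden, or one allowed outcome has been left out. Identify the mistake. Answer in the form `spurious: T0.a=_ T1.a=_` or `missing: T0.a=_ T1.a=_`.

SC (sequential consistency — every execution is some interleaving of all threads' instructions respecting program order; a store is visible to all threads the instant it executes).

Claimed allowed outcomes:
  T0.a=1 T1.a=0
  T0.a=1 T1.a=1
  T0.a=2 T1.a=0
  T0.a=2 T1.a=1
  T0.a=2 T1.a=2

missing: T0.a=1 T1.a=2

outcome vector order: (T0.a,T1.a)
under SC → 10; 11; 12; 20; 21; 22
SC∖claimed = {12}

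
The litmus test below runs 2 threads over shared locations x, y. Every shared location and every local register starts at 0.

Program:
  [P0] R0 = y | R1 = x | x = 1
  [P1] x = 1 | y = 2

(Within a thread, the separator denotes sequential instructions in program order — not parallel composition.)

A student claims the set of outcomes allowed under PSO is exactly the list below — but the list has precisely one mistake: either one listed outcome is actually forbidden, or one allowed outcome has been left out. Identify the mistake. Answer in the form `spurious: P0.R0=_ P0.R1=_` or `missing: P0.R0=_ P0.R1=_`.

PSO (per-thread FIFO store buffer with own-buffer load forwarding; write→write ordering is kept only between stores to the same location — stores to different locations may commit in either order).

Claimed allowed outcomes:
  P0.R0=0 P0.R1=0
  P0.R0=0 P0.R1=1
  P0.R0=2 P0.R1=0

missing: P0.R0=2 P0.R1=1

outcome vector order: (P0.R0,P0.R1)
PSO (4): 0/0; 0/1; 2/0; 2/1
PSO∖claimed = {2/1}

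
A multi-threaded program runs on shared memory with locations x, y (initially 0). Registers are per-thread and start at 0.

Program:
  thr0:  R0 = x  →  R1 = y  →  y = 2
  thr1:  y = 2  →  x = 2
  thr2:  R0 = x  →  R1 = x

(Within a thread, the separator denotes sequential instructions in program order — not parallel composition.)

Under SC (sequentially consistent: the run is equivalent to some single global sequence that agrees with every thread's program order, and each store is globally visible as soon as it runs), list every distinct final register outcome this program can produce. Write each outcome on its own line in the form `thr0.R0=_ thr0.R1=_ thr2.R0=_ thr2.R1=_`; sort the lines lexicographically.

outcome vector order: (thr0.R0,thr0.R1,thr2.R0,thr2.R1)
|SC outcomes| = 9

thr0.R0=0 thr0.R1=0 thr2.R0=0 thr2.R1=0
thr0.R0=0 thr0.R1=0 thr2.R0=0 thr2.R1=2
thr0.R0=0 thr0.R1=0 thr2.R0=2 thr2.R1=2
thr0.R0=0 thr0.R1=2 thr2.R0=0 thr2.R1=0
thr0.R0=0 thr0.R1=2 thr2.R0=0 thr2.R1=2
thr0.R0=0 thr0.R1=2 thr2.R0=2 thr2.R1=2
thr0.R0=2 thr0.R1=2 thr2.R0=0 thr2.R1=0
thr0.R0=2 thr0.R1=2 thr2.R0=0 thr2.R1=2
thr0.R0=2 thr0.R1=2 thr2.R0=2 thr2.R1=2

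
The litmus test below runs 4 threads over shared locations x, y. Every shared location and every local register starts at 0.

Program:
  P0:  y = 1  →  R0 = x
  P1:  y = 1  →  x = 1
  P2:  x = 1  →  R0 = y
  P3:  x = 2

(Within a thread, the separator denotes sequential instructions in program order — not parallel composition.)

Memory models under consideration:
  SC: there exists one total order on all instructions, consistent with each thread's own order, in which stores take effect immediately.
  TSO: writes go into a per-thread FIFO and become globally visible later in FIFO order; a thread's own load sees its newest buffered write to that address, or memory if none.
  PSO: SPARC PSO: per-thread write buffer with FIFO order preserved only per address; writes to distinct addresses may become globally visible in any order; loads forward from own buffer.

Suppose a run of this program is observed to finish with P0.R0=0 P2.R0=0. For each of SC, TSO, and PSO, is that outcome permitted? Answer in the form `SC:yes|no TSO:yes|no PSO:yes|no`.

outcome vector order: (P0.R0,P2.R0)
[SC] allowed = {<0 1>; <1 0>; <1 1>; <2 0>; <2 1>}
[TSO] allowed = {<0 0>; <0 1>; <1 0>; <1 1>; <2 0>; <2 1>}
[PSO] allowed = {<0 0>; <0 1>; <1 0>; <1 1>; <2 0>; <2 1>}
target <0 0> ∈ {TSO,PSO}

SC:no TSO:yes PSO:yes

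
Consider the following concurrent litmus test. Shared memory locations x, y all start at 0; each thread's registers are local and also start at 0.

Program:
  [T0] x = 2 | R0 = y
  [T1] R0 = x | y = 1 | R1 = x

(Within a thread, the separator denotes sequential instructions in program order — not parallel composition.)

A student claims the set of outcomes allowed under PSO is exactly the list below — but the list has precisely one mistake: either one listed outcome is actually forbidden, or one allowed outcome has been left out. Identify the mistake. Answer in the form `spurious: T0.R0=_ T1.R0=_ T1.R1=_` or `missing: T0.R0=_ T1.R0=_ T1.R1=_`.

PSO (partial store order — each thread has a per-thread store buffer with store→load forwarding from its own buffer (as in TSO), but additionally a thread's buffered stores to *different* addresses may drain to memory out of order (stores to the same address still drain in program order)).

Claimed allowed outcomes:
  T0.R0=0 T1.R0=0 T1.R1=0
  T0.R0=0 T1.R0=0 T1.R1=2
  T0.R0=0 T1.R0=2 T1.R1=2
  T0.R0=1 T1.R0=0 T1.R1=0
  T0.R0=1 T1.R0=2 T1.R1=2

outcome vector order: (T0.R0,T1.R0,T1.R1)
[PSO] allowed = {000; 002; 022; 100; 102; 122}
PSO∖claimed = {102}

missing: T0.R0=1 T1.R0=0 T1.R1=2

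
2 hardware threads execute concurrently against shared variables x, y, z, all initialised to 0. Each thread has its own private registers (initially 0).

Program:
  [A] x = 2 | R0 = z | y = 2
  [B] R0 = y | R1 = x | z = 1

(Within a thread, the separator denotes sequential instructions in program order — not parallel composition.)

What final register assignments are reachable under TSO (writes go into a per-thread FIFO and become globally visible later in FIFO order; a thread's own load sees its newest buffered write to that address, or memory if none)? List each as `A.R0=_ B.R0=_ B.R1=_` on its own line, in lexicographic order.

outcome vector order: (A.R0,B.R0,B.R1)
|TSO outcomes| = 5

A.R0=0 B.R0=0 B.R1=0
A.R0=0 B.R0=0 B.R1=2
A.R0=0 B.R0=2 B.R1=2
A.R0=1 B.R0=0 B.R1=0
A.R0=1 B.R0=0 B.R1=2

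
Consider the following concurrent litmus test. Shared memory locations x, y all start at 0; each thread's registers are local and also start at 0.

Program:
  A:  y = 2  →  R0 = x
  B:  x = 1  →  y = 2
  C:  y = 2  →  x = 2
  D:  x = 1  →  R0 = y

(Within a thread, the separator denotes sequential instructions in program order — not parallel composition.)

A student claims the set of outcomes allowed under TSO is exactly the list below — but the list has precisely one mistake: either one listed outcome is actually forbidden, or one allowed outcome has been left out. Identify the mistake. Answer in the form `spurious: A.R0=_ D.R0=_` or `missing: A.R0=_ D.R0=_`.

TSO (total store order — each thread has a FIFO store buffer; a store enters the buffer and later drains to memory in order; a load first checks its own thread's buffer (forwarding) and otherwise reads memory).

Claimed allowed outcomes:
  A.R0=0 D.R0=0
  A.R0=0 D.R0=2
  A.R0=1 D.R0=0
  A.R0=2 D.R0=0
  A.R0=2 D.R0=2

missing: A.R0=1 D.R0=2

outcome vector order: (A.R0,D.R0)
[TSO] allowed = {0/0, 0/2, 1/0, 1/2, 2/0, 2/2}
TSO∖claimed = {1/2}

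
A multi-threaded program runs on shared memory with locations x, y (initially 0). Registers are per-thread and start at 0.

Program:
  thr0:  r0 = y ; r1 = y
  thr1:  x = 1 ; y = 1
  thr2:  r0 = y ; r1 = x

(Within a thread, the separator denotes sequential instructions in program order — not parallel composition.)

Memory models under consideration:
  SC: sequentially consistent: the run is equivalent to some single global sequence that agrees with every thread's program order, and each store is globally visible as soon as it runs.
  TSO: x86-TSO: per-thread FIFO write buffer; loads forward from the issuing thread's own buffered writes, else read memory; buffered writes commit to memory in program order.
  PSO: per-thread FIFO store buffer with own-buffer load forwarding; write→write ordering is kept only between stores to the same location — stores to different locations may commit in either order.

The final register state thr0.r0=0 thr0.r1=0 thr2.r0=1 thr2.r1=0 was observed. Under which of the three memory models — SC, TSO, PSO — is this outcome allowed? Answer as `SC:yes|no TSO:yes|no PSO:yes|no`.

outcome vector order: (thr0.r0,thr0.r1,thr2.r0,thr2.r1)
SC: 9 outcomes — {0000; 0001; 0011; 0100; 0101; 0111; 1100; 1101; 1111}
TSO: 9 outcomes — {0000; 0001; 0011; 0100; 0101; 0111; 1100; 1101; 1111}
PSO: 12 outcomes — {0000; 0001; 0010; 0011; 0100; 0101; 0110; 0111; 1100; 1101; 1110; 1111}
target 0010 ∈ {PSO}

SC:no TSO:no PSO:yes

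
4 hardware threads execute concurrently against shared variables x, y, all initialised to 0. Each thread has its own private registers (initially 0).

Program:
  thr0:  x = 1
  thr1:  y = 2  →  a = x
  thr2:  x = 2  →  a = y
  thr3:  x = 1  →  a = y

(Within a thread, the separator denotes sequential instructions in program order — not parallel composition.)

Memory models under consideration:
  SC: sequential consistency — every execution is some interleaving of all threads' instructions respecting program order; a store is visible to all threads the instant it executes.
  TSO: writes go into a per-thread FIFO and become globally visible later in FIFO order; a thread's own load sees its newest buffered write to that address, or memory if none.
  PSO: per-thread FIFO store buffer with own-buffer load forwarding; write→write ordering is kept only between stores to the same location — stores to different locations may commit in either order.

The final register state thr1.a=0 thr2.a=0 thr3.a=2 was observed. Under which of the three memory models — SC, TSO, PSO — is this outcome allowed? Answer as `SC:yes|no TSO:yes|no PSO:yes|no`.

SC:no TSO:yes PSO:yes

outcome vector order: (thr1.a,thr2.a,thr3.a)
under SC → <0 2 2> <1 0 0> <1 0 2> <1 2 0> <1 2 2> <2 0 0> <2 0 2> <2 2 0> <2 2 2>
under TSO → <0 0 0> <0 0 2> <0 2 0> <0 2 2> <1 0 0> <1 0 2> <1 2 0> <1 2 2> <2 0 0> <2 0 2> <2 2 0> <2 2 2>
under PSO → <0 0 0> <0 0 2> <0 2 0> <0 2 2> <1 0 0> <1 0 2> <1 2 0> <1 2 2> <2 0 0> <2 0 2> <2 2 0> <2 2 2>
target <0 0 2> ∈ {TSO,PSO}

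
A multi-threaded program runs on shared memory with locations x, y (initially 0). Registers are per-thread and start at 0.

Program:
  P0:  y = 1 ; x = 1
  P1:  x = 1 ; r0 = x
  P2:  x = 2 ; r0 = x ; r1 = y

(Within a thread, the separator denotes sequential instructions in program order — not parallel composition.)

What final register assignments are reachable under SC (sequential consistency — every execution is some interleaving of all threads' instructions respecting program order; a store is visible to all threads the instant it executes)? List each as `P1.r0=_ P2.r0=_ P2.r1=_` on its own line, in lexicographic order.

outcome vector order: (P1.r0,P2.r0,P2.r1)
|SC outcomes| = 7

P1.r0=1 P2.r0=1 P2.r1=0
P1.r0=1 P2.r0=1 P2.r1=1
P1.r0=1 P2.r0=2 P2.r1=0
P1.r0=1 P2.r0=2 P2.r1=1
P1.r0=2 P2.r0=1 P2.r1=1
P1.r0=2 P2.r0=2 P2.r1=0
P1.r0=2 P2.r0=2 P2.r1=1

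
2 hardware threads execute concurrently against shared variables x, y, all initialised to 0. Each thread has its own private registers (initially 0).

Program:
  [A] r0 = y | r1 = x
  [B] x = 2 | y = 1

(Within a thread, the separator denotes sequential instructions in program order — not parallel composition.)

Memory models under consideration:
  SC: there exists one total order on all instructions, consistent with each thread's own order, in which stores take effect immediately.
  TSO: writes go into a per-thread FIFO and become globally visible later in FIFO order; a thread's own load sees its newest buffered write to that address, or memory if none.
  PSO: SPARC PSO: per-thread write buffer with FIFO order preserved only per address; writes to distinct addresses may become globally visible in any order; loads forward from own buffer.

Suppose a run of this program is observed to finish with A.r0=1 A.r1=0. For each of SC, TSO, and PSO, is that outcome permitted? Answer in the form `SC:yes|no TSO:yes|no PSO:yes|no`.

SC:no TSO:no PSO:yes

outcome vector order: (A.r0,A.r1)
under SC → 0/0; 0/2; 1/2
under TSO → 0/0; 0/2; 1/2
under PSO → 0/0; 0/2; 1/0; 1/2
target 1/0 ∈ {PSO}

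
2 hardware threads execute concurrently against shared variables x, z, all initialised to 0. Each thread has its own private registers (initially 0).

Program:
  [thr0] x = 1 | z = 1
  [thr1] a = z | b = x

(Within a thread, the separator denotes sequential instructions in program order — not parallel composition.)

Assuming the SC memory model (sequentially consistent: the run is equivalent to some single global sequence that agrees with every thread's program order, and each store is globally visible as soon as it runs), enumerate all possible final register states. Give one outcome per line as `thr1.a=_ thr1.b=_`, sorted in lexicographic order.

outcome vector order: (thr1.a,thr1.b)
|SC outcomes| = 3

thr1.a=0 thr1.b=0
thr1.a=0 thr1.b=1
thr1.a=1 thr1.b=1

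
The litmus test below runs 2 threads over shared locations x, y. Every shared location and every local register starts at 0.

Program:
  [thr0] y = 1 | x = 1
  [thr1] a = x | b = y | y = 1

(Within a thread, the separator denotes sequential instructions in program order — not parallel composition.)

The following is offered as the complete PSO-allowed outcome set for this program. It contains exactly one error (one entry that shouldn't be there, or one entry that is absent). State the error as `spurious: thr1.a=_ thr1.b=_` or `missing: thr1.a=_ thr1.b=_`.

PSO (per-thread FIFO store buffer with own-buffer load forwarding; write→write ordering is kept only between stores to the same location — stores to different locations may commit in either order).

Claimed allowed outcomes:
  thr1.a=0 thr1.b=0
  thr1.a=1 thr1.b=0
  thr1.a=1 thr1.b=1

missing: thr1.a=0 thr1.b=1

outcome vector order: (thr1.a,thr1.b)
under PSO → <0 0>, <0 1>, <1 0>, <1 1>
PSO∖claimed = {<0 1>}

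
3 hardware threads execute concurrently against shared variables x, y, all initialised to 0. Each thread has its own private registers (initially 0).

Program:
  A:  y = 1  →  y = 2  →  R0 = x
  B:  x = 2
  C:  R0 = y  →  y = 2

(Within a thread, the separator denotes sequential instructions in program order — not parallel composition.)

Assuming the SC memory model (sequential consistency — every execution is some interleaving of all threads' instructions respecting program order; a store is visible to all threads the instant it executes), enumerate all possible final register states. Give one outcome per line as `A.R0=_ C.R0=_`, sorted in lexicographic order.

A.R0=0 C.R0=0
A.R0=0 C.R0=1
A.R0=0 C.R0=2
A.R0=2 C.R0=0
A.R0=2 C.R0=1
A.R0=2 C.R0=2

outcome vector order: (A.R0,C.R0)
|SC outcomes| = 6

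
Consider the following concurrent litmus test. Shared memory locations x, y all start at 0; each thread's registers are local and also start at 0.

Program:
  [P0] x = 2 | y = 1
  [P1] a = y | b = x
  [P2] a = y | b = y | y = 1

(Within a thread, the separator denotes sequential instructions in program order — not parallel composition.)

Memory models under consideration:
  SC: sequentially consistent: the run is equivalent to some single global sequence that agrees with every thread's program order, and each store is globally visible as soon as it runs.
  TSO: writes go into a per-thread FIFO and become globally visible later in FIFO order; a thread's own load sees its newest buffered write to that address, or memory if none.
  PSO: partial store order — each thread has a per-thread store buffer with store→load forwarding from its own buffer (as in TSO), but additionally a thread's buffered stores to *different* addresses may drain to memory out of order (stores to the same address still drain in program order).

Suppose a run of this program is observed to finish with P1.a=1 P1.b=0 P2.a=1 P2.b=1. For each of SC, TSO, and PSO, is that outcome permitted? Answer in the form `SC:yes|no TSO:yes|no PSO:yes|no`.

outcome vector order: (P1.a,P1.b,P2.a,P2.b)
[SC] allowed = {<0 0 0 0> <0 0 0 1> <0 0 1 1> <0 2 0 0> <0 2 0 1> <0 2 1 1> <1 0 0 0> <1 2 0 0> <1 2 0 1> <1 2 1 1>}
[TSO] allowed = {<0 0 0 0> <0 0 0 1> <0 0 1 1> <0 2 0 0> <0 2 0 1> <0 2 1 1> <1 0 0 0> <1 2 0 0> <1 2 0 1> <1 2 1 1>}
[PSO] allowed = {<0 0 0 0> <0 0 0 1> <0 0 1 1> <0 2 0 0> <0 2 0 1> <0 2 1 1> <1 0 0 0> <1 0 0 1> <1 0 1 1> <1 2 0 0> <1 2 0 1> <1 2 1 1>}
target <1 0 1 1> ∈ {PSO}

SC:no TSO:no PSO:yes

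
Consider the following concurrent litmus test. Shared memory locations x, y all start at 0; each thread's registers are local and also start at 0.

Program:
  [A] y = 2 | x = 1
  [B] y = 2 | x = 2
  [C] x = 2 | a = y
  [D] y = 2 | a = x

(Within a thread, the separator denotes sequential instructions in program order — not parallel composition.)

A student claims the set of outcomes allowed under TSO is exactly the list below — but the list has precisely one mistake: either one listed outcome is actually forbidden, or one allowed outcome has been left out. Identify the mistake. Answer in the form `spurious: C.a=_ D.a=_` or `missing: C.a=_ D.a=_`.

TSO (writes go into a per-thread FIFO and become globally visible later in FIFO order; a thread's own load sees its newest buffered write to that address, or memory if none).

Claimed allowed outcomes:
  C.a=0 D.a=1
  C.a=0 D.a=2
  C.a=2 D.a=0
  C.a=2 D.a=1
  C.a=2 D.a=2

missing: C.a=0 D.a=0

outcome vector order: (C.a,D.a)
under TSO → 0/0; 0/1; 0/2; 2/0; 2/1; 2/2
TSO∖claimed = {0/0}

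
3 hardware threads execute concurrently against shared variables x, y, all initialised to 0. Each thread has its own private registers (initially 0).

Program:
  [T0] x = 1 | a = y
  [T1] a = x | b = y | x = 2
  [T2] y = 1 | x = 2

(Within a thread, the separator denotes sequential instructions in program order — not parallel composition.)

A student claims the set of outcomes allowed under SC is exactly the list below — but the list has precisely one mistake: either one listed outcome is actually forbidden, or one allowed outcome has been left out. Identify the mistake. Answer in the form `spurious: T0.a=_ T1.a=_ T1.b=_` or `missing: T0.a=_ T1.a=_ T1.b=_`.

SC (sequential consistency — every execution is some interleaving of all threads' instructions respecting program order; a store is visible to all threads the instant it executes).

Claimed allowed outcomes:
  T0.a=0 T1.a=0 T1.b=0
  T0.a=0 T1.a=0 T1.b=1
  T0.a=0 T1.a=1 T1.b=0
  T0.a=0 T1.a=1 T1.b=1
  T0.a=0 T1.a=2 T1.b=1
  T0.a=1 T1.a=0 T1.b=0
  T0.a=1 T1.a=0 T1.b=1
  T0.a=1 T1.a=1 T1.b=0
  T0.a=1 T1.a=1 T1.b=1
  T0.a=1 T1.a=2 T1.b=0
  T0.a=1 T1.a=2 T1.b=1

outcome vector order: (T0.a,T1.a,T1.b)
under SC → (0,0,0) (0,0,1) (0,1,0) (0,1,1) (0,2,1) (1,0,0) (1,0,1) (1,1,0) (1,1,1) (1,2,1)
claimed∖SC = {(1,2,0)}

spurious: T0.a=1 T1.a=2 T1.b=0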